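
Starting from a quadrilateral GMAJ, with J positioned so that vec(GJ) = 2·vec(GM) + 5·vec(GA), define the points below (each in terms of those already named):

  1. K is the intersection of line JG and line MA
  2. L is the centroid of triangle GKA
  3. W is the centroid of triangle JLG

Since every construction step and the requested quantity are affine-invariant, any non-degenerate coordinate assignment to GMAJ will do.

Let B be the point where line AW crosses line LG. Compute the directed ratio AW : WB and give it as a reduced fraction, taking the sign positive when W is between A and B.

Assign G = (0, 0), M = (1, 0), A = (0, 1), J = (2, 5) — the answer is frame-independent, so this choice is without loss of generality.
1. K is the intersection of line JG and line MA ⇒ K = (2/7, 5/7)
2. L is the centroid of triangle GKA ⇒ L = (2/21, 4/7)
3. W is the centroid of triangle JLG ⇒ W = (44/63, 13/7)
line AW meets LG at B = (22/105, 44/35)
W = A + t·(B−A) with t = 10/3, so AW:WB = 10/3:-7/3

AW:WB = -10/7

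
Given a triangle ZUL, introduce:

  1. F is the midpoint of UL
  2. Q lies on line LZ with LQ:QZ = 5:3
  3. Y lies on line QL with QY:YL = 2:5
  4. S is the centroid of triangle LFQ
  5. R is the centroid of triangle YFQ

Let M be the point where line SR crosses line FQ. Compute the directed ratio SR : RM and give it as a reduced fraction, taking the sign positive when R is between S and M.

SR:RM = 5/2

Set Z = (0, 0), U = (1, 0), L = (0, 1); any affine frame gives the same invariant.
1. F is the midpoint of UL ⇒ F = (1/2, 1/2)
2. Q lies on line LZ with LQ:QZ = 5:3 ⇒ Q = (0, 3/8)
3. Y lies on line QL with QY:YL = 2:5 ⇒ Y = (0, 31/56)
4. S is the centroid of triangle LFQ ⇒ S = (1/6, 5/8)
5. R is the centroid of triangle YFQ ⇒ R = (1/6, 10/21)
line SR meets FQ at M = (1/6, 5/12)
R = S + t·(M−S) with t = 5/7, so SR:RM = 5/7:2/7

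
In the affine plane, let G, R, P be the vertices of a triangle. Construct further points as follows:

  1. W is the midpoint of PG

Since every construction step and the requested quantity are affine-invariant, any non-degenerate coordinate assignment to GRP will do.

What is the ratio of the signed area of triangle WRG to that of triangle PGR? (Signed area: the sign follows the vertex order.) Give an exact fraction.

Set G = (0, 0), R = (1, 0), P = (0, 1); any affine frame gives the same invariant.
1. W is the midpoint of PG ⇒ W = (0, 1/2)
2·[WRG] = -1/2, 2·[PGR] = 1
[WRG]:[PGR] = -1/2:1 = -1/2

[WRG]:[PGR] = -1/2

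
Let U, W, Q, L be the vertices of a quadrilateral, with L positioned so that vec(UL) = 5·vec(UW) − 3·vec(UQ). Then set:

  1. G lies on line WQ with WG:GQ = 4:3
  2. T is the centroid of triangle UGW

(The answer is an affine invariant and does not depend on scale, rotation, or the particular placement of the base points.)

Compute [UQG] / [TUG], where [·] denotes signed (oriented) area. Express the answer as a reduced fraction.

[UQG]:[TUG] = 9/4

Work in coordinates with U = (0, 0), W = (1, 0), Q = (0, 1), L = (5, -3).
1. G lies on line WQ with WG:GQ = 4:3 ⇒ G = (3/7, 4/7)
2. T is the centroid of triangle UGW ⇒ T = (10/21, 4/21)
2·[UQG] = -3/7, 2·[TUG] = -4/21
[UQG]:[TUG] = -3/7:-4/21 = 9/4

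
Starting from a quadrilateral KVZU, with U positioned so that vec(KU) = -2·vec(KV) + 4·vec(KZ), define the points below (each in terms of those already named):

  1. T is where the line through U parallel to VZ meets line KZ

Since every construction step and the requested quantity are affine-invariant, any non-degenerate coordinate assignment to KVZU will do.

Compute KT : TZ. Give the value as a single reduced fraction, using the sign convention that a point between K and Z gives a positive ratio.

KT:TZ = -2

Assign K = (0, 0), V = (1, 0), Z = (0, 1), U = (-2, 4) — the answer is frame-independent, so this choice is without loss of generality.
1. T is where the line through U parallel to VZ meets line KZ ⇒ T = (0, 2)
T = K + t·(Z−K) with t = 2, so KT:TZ = t:(1−t) = 2:-1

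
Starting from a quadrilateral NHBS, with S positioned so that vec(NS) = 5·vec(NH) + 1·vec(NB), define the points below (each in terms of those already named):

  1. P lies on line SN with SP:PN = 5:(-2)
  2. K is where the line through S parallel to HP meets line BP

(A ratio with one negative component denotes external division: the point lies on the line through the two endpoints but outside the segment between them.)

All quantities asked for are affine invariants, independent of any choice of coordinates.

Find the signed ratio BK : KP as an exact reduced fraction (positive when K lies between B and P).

BK:KP = 2

Work in coordinates with N = (0, 0), H = (1, 0), B = (0, 1), S = (5, 1).
1. P lies on line SN with SP:PN = 5:(-2) ⇒ P = (-10/3, -2/3)
2. K is where the line through S parallel to HP meets line BP ⇒ K = (-20/9, -1/9)
K = B + t·(P−B) with t = 2/3, so BK:KP = t:(1−t) = 2/3:1/3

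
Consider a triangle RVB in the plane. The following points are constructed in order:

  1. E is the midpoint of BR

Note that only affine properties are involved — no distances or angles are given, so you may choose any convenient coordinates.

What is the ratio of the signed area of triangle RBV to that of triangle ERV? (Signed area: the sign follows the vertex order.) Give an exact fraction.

[RBV]:[ERV] = -2

Work in coordinates with R = (0, 0), V = (1, 0), B = (0, 1).
1. E is the midpoint of BR ⇒ E = (0, 1/2)
2·[RBV] = -1, 2·[ERV] = 1/2
[RBV]:[ERV] = -1:1/2 = -2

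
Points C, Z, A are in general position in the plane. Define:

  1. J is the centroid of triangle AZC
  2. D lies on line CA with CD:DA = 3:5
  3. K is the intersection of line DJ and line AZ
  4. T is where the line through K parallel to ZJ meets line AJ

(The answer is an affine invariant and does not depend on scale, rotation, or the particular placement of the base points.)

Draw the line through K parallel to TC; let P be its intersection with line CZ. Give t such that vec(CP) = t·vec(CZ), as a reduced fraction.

Work in coordinates with C = (0, 0), Z = (1, 0), A = (0, 1).
1. J is the centroid of triangle AZC ⇒ J = (1/3, 1/3)
2. D lies on line CA with CD:DA = 3:5 ⇒ D = (0, 3/8)
3. K is the intersection of line DJ and line AZ ⇒ K = (5/7, 2/7)
4. T is where the line through K parallel to ZJ meets line AJ ⇒ T = (5/21, 11/21)
through K parallel to TC: direction (-5/21, -11/21); meets CZ at P = (45/77, 0)
P = C + t·(Z−C) with t = 45/77

t = 45/77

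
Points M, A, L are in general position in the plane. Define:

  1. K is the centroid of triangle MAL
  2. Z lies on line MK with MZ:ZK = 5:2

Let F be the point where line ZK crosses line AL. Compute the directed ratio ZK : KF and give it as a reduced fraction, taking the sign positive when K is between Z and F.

ZK:KF = 4/7

Work in coordinates with M = (0, 0), A = (1, 0), L = (0, 1).
1. K is the centroid of triangle MAL ⇒ K = (1/3, 1/3)
2. Z lies on line MK with MZ:ZK = 5:2 ⇒ Z = (5/21, 5/21)
line ZK meets AL at F = (1/2, 1/2)
K = Z + t·(F−Z) with t = 4/11, so ZK:KF = 4/11:7/11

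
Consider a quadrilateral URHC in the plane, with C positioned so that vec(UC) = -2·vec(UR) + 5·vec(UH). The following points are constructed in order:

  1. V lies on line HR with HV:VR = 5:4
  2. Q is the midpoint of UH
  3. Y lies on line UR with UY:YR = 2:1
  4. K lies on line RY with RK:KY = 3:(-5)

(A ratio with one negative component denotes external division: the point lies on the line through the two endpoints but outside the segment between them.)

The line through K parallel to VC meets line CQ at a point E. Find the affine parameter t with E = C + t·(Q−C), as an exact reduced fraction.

t = -57/43

Choose coordinates U = (0, 0), R = (1, 0), H = (0, 1), C = (-2, 5).
1. V lies on line HR with HV:VR = 5:4 ⇒ V = (5/9, 4/9)
2. Q is the midpoint of UH ⇒ Q = (0, 1/2)
3. Y lies on line UR with UY:YR = 2:1 ⇒ Y = (2/3, 0)
4. K lies on line RY with RK:KY = 3:(-5) ⇒ K = (3/2, 0)
through K parallel to VC: direction (-23/9, 41/9); meets CQ at E = (-200/43, 943/86)
E = C + t·(Q−C) with t = -57/43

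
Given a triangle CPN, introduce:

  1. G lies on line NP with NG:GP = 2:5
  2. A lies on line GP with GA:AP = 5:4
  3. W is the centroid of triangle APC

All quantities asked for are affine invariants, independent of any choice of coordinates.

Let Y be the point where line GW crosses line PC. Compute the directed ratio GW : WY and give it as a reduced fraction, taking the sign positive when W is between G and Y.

GW:WY = 23/4

Work in coordinates with C = (0, 0), P = (1, 0), N = (0, 1).
1. G lies on line NP with NG:GP = 2:5 ⇒ G = (2/7, 5/7)
2. A lies on line GP with GA:AP = 5:4 ⇒ A = (43/63, 20/63)
3. W is the centroid of triangle APC ⇒ W = (106/189, 20/189)
line GW meets PC at Y = (14/23, 0)
W = G + t·(Y−G) with t = 23/27, so GW:WY = 23/27:4/27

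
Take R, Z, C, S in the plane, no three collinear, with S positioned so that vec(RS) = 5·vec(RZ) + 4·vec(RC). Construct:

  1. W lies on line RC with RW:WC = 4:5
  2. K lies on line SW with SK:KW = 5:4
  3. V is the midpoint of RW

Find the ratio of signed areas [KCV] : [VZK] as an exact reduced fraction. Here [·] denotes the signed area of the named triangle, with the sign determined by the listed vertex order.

Choose coordinates R = (0, 0), Z = (1, 0), C = (0, 1), S = (5, 4).
1. W lies on line RC with RW:WC = 4:5 ⇒ W = (0, 4/9)
2. K lies on line SW with SK:KW = 5:4 ⇒ K = (20/9, 164/81)
3. V is the midpoint of RW ⇒ V = (0, 2/9)
2·[KCV] = 140/81, 2·[VZK] = 62/27
[KCV]:[VZK] = 140/81:62/27 = 70/93

[KCV]:[VZK] = 70/93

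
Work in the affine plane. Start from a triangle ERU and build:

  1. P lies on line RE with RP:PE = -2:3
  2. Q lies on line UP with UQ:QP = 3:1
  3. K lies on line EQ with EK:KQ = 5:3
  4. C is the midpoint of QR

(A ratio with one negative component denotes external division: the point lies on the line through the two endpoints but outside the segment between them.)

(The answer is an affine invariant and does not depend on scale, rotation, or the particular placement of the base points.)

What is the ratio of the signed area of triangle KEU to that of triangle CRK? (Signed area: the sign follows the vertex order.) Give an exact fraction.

[KEU]:[CRK] = 30

Assign E = (0, 0), R = (1, 0), U = (0, 1) — the answer is frame-independent, so this choice is without loss of generality.
1. P lies on line RE with RP:PE = -2:3 ⇒ P = (3, 0)
2. Q lies on line UP with UQ:QP = 3:1 ⇒ Q = (9/4, 1/4)
3. K lies on line EQ with EK:KQ = 5:3 ⇒ K = (45/32, 5/32)
4. C is the midpoint of QR ⇒ C = (13/8, 1/8)
2·[KEU] = -45/32, 2·[CRK] = -3/64
[KEU]:[CRK] = -45/32:-3/64 = 30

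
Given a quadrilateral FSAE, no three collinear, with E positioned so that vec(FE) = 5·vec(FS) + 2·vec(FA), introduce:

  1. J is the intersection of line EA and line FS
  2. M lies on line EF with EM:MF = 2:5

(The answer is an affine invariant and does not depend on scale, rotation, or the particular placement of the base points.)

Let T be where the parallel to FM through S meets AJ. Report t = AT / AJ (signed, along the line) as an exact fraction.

t = -7/5

Assign F = (0, 0), S = (1, 0), A = (0, 1), E = (5, 2) — the answer is frame-independent, so this choice is without loss of generality.
1. J is the intersection of line EA and line FS ⇒ J = (-5, 0)
2. M lies on line EF with EM:MF = 2:5 ⇒ M = (25/7, 10/7)
through S parallel to FM: direction (25/7, 10/7); meets AJ at T = (7, 12/5)
T = A + t·(J−A) with t = -7/5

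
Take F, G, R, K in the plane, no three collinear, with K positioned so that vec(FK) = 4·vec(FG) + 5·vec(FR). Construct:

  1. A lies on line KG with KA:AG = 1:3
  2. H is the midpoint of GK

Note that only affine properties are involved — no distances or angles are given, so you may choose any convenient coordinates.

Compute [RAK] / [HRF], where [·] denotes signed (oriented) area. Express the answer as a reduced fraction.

[RAK]:[HRF] = 4/5

Choose coordinates F = (0, 0), G = (1, 0), R = (0, 1), K = (4, 5).
1. A lies on line KG with KA:AG = 1:3 ⇒ A = (13/4, 15/4)
2. H is the midpoint of GK ⇒ H = (5/2, 5/2)
2·[RAK] = 2, 2·[HRF] = 5/2
[RAK]:[HRF] = 2:5/2 = 4/5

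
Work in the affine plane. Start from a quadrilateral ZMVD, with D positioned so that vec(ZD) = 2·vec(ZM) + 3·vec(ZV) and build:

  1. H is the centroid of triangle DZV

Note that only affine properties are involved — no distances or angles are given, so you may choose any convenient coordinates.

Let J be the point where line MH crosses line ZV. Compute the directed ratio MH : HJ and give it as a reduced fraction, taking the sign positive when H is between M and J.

Work in coordinates with Z = (0, 0), M = (1, 0), V = (0, 1), D = (2, 3).
1. H is the centroid of triangle DZV ⇒ H = (2/3, 4/3)
line MH meets ZV at J = (0, 4)
H = M + t·(J−M) with t = 1/3, so MH:HJ = 1/3:2/3

MH:HJ = 1/2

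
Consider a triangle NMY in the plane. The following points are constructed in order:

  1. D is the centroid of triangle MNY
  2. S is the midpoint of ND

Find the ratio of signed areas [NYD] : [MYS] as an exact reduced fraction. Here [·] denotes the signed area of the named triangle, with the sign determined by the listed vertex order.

Work in coordinates with N = (0, 0), M = (1, 0), Y = (0, 1).
1. D is the centroid of triangle MNY ⇒ D = (1/3, 1/3)
2. S is the midpoint of ND ⇒ S = (1/6, 1/6)
2·[NYD] = -1/3, 2·[MYS] = 2/3
[NYD]:[MYS] = -1/3:2/3 = -1/2

[NYD]:[MYS] = -1/2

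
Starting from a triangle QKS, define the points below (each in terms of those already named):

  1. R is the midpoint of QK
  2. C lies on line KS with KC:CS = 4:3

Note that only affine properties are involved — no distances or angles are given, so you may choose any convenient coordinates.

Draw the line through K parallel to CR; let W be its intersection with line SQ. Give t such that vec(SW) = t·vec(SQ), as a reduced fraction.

Set Q = (0, 0), K = (1, 0), S = (0, 1); any affine frame gives the same invariant.
1. R is the midpoint of QK ⇒ R = (1/2, 0)
2. C lies on line KS with KC:CS = 4:3 ⇒ C = (3/7, 4/7)
through K parallel to CR: direction (1/14, -4/7); meets SQ at W = (0, 8)
W = S + t·(Q−S) with t = -7

t = -7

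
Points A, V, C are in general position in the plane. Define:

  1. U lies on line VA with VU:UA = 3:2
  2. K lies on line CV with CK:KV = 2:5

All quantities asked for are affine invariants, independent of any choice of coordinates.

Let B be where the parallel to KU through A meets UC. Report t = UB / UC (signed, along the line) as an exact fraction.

Work in coordinates with A = (0, 0), V = (1, 0), C = (0, 1).
1. U lies on line VA with VU:UA = 3:2 ⇒ U = (2/5, 0)
2. K lies on line CV with CK:KV = 2:5 ⇒ K = (2/7, 5/7)
through A parallel to KU: direction (4/35, -5/7); meets UC at B = (-4/15, 5/3)
B = U + t·(C−U) with t = 5/3

t = 5/3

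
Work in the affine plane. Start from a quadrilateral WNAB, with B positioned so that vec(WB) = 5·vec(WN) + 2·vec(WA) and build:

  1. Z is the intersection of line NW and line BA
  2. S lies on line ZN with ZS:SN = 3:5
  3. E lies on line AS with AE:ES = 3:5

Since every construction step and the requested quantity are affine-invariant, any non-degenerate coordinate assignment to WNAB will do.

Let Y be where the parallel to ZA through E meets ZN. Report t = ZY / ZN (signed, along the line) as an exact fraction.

t = 9/64

Set W = (0, 0), N = (1, 0), A = (0, 1), B = (5, 2); any affine frame gives the same invariant.
1. Z is the intersection of line NW and line BA ⇒ Z = (-5, 0)
2. S lies on line ZN with ZS:SN = 3:5 ⇒ S = (-11/4, 0)
3. E lies on line AS with AE:ES = 3:5 ⇒ E = (-33/32, 5/8)
through E parallel to ZA: direction (5, 1); meets ZN at Y = (-133/32, 0)
Y = Z + t·(N−Z) with t = 9/64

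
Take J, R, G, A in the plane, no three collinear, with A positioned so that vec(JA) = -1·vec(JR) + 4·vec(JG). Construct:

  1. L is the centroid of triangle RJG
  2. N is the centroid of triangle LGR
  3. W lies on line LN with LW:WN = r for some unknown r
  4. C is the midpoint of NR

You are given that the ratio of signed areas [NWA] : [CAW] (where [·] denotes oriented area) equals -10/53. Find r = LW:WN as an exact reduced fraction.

Work in coordinates with J = (0, 0), R = (1, 0), G = (0, 1), A = (-1, 4).
1. L is the centroid of triangle RJG ⇒ L = (1/3, 1/3)
2. N is the centroid of triangle LGR ⇒ N = (4/9, 4/9)
3. With LW:WN = r, write λ = r/(r+1) so W = L + λ·(N−L); W is affine-linear in λ
4. C is the midpoint of NR ⇒ C = (13/18, 2/9)
Every point depending on W is an affine combination of W and λ-independent points, so each such coordinate is linear in λ; the λ² term in each signed area is a multiple of (N−L)×(N−L) = 0, so 2·[NWA] and 2·[CAW] are each linear in λ. Evaluating at λ=0 and λ=1:
  2·[NWA] = 5/9·λ − 5/9,   2·[CAW] = -11/18·λ + 23/18
So [NWA]:[CAW] = (5/9·λ − 5/9) / (-11/18·λ + 23/18). Setting this equal to -10/53:
  5/9·λ − 5/9 = -10/53·(-11/18·λ + 23/18)  ⇒  λ = 5/7
Then r = λ/(1−λ) = (5/7)/(2/7) = 5/2. Check: with r = 5/2, W = (26/63, 26/63) and [NWA]:[CAW] = -10/53 as required.

r = 5/2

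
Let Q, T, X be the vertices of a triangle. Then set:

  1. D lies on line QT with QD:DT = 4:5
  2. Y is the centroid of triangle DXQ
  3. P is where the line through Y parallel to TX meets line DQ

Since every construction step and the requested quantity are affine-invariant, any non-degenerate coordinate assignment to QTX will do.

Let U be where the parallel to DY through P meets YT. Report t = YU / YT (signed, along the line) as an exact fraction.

Choose coordinates Q = (0, 0), T = (1, 0), X = (0, 1).
1. D lies on line QT with QD:DT = 4:5 ⇒ D = (4/9, 0)
2. Y is the centroid of triangle DXQ ⇒ Y = (4/27, 1/3)
3. P is where the line through Y parallel to TX meets line DQ ⇒ P = (13/27, 0)
through P parallel to DY: direction (-8/27, 1/3); meets YT at U = (83/405, 14/45)
U = Y + t·(T−Y) with t = 1/15

t = 1/15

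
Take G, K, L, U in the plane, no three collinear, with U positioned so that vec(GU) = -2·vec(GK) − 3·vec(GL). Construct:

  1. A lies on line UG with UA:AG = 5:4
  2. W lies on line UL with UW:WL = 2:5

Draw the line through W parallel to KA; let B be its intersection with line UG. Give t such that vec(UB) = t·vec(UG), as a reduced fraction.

t = 88/189

Set G = (0, 0), K = (1, 0), L = (0, 1), U = (-2, -3); any affine frame gives the same invariant.
1. A lies on line UG with UA:AG = 5:4 ⇒ A = (-8/9, -4/3)
2. W lies on line UL with UW:WL = 2:5 ⇒ W = (-10/7, -13/7)
through W parallel to KA: direction (-17/9, -4/3); meets UG at B = (-202/189, -101/63)
B = U + t·(G−U) with t = 88/189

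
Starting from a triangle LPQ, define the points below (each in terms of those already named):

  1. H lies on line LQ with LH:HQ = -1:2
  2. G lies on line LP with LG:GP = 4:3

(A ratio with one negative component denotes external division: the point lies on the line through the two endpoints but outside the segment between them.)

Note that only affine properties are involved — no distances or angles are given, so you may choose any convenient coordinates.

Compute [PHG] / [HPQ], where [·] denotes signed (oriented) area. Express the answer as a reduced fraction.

[PHG]:[HPQ] = -3/14

Set L = (0, 0), P = (1, 0), Q = (0, 1); any affine frame gives the same invariant.
1. H lies on line LQ with LH:HQ = -1:2 ⇒ H = (0, -1)
2. G lies on line LP with LG:GP = 4:3 ⇒ G = (4/7, 0)
2·[PHG] = -3/7, 2·[HPQ] = 2
[PHG]:[HPQ] = -3/7:2 = -3/14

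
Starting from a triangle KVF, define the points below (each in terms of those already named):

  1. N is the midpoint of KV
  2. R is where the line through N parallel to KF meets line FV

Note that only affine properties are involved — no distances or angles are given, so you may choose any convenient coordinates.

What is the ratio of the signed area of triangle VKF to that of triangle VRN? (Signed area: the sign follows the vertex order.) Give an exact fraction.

[VKF]:[VRN] = -4

Set K = (0, 0), V = (1, 0), F = (0, 1); any affine frame gives the same invariant.
1. N is the midpoint of KV ⇒ N = (1/2, 0)
2. R is where the line through N parallel to KF meets line FV ⇒ R = (1/2, 1/2)
2·[VKF] = -1, 2·[VRN] = 1/4
[VKF]:[VRN] = -1:1/4 = -4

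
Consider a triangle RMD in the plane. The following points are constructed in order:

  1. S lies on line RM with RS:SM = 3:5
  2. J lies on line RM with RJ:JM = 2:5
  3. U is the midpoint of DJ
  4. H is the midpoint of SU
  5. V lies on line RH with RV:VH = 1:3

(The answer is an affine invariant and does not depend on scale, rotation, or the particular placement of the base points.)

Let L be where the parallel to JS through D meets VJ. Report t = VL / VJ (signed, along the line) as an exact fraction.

t = -15

Choose coordinates R = (0, 0), M = (1, 0), D = (0, 1).
1. S lies on line RM with RS:SM = 3:5 ⇒ S = (3/8, 0)
2. J lies on line RM with RJ:JM = 2:5 ⇒ J = (2/7, 0)
3. U is the midpoint of DJ ⇒ U = (1/7, 1/2)
4. H is the midpoint of SU ⇒ H = (29/112, 1/4)
5. V lies on line RH with RV:VH = 1:3 ⇒ V = (29/448, 1/16)
through D parallel to JS: direction (5/56, 0); meets VJ at L = (-13/4, 1)
L = V + t·(J−V) with t = -15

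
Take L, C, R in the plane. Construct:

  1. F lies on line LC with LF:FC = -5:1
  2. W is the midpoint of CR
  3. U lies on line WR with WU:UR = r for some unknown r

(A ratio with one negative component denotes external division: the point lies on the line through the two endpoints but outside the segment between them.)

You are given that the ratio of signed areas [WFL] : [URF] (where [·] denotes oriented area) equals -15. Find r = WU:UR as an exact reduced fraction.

Assign L = (0, 0), C = (1, 0), R = (0, 1) — the answer is frame-independent, so this choice is without loss of generality.
1. F lies on line LC with LF:FC = -5:1 ⇒ F = (5/4, 0)
2. W is the midpoint of CR ⇒ W = (1/2, 1/2)
3. With WU:UR = r, write λ = r/(r+1) so U = W + λ·(R−W); U is affine-linear in λ
Every point depending on U is an affine combination of U and λ-independent points, so each such coordinate is linear in λ; the λ² term in each signed area is a multiple of (R−W)×(R−W) = 0, so 2·[WFL] and 2·[URF] are each linear in λ. Evaluating at λ=0 and λ=1:
  2·[WFL] = -5/8,   2·[URF] = 1/8·λ − 1/8
So [WFL]:[URF] = (-5/8) / (1/8·λ − 1/8). Setting this equal to -15:
  -5/8 = -15·(1/8·λ − 1/8)  ⇒  λ = 4/3
Then r = λ/(1−λ) = (4/3)/(-1/3) = -4. Check: with r = -4, U = (-1/6, 7/6) and [WFL]:[URF] = -15 as required.

r = -4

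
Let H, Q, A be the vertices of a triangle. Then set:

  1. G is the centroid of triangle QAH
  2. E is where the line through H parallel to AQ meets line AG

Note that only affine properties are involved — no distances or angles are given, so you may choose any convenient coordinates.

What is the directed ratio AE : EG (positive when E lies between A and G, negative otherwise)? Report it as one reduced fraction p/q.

AE:EG = -3/2

Assign H = (0, 0), Q = (1, 0), A = (0, 1) — the answer is frame-independent, so this choice is without loss of generality.
1. G is the centroid of triangle QAH ⇒ G = (1/3, 1/3)
2. E is where the line through H parallel to AQ meets line AG ⇒ E = (1, -1)
E = A + t·(G−A) with t = 3, so AE:EG = t:(1−t) = 3:-2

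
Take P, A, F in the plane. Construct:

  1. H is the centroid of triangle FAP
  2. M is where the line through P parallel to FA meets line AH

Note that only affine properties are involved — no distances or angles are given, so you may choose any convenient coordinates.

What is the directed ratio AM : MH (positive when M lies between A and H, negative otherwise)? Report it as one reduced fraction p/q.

AM:MH = -3/2

Set P = (0, 0), A = (1, 0), F = (0, 1); any affine frame gives the same invariant.
1. H is the centroid of triangle FAP ⇒ H = (1/3, 1/3)
2. M is where the line through P parallel to FA meets line AH ⇒ M = (-1, 1)
M = A + t·(H−A) with t = 3, so AM:MH = t:(1−t) = 3:-2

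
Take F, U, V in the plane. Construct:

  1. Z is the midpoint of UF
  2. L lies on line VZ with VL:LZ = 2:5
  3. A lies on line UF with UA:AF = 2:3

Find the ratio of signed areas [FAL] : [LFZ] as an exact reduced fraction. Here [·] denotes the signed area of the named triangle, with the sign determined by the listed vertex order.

Assign F = (0, 0), U = (1, 0), V = (0, 1) — the answer is frame-independent, so this choice is without loss of generality.
1. Z is the midpoint of UF ⇒ Z = (1/2, 0)
2. L lies on line VZ with VL:LZ = 2:5 ⇒ L = (1/7, 5/7)
3. A lies on line UF with UA:AF = 2:3 ⇒ A = (3/5, 0)
2·[FAL] = 3/7, 2·[LFZ] = 5/14
[FAL]:[LFZ] = 3/7:5/14 = 6/5

[FAL]:[LFZ] = 6/5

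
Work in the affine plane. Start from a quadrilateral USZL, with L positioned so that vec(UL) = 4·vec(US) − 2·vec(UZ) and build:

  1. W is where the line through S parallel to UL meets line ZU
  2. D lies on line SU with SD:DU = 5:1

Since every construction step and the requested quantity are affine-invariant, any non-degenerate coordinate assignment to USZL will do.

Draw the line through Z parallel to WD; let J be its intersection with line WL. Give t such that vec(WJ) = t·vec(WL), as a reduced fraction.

Work in coordinates with U = (0, 0), S = (1, 0), Z = (0, 1), L = (4, -2).
1. W is where the line through S parallel to UL meets line ZU ⇒ W = (0, 1/2)
2. D lies on line SU with SD:DU = 5:1 ⇒ D = (1/6, 0)
through Z parallel to WD: direction (1/6, -1/2); meets WL at J = (4/19, 7/19)
J = W + t·(L−W) with t = 1/19

t = 1/19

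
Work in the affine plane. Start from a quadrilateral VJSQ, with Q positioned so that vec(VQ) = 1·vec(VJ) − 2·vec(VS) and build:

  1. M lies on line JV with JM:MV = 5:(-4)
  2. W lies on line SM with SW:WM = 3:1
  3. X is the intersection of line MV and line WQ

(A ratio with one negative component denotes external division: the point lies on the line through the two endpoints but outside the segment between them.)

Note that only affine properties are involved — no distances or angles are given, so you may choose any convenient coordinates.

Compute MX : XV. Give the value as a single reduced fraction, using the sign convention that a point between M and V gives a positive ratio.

MX:XV = 13/23

Work in coordinates with V = (0, 0), J = (1, 0), S = (0, 1), Q = (1, -2).
1. M lies on line JV with JM:MV = 5:(-4) ⇒ M = (-4, 0)
2. W lies on line SM with SW:WM = 3:1 ⇒ W = (-3, 1/4)
3. X is the intersection of line MV and line WQ ⇒ X = (-23/9, 0)
X = M + t·(V−M) with t = 13/36, so MX:XV = t:(1−t) = 13/36:23/36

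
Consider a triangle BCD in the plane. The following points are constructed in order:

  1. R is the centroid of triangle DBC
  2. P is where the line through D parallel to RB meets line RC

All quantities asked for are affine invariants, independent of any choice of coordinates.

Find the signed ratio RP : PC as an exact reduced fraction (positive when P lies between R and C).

Work in coordinates with B = (0, 0), C = (1, 0), D = (0, 1).
1. R is the centroid of triangle DBC ⇒ R = (1/3, 1/3)
2. P is where the line through D parallel to RB meets line RC ⇒ P = (-1/3, 2/3)
P = R + t·(C−R) with t = -1, so RP:PC = t:(1−t) = -1:2

RP:PC = -1/2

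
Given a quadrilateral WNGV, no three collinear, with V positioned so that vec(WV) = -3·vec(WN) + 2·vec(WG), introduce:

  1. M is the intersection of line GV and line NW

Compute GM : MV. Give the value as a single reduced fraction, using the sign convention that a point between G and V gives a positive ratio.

Choose coordinates W = (0, 0), N = (1, 0), G = (0, 1), V = (-3, 2).
1. M is the intersection of line GV and line NW ⇒ M = (3, 0)
M = G + t·(V−G) with t = -1, so GM:MV = t:(1−t) = -1:2

GM:MV = -1/2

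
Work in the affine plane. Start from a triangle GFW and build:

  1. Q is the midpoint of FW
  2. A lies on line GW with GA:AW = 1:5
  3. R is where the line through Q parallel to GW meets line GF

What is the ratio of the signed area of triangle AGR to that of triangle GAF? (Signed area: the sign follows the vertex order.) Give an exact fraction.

Set G = (0, 0), F = (1, 0), W = (0, 1); any affine frame gives the same invariant.
1. Q is the midpoint of FW ⇒ Q = (1/2, 1/2)
2. A lies on line GW with GA:AW = 1:5 ⇒ A = (0, 1/6)
3. R is where the line through Q parallel to GW meets line GF ⇒ R = (1/2, 0)
2·[AGR] = 1/12, 2·[GAF] = -1/6
[AGR]:[GAF] = 1/12:-1/6 = -1/2

[AGR]:[GAF] = -1/2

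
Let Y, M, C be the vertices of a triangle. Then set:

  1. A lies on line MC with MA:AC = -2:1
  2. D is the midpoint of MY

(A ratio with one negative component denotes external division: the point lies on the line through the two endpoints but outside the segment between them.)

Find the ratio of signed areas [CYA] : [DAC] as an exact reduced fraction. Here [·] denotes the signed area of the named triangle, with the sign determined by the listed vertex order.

Set Y = (0, 0), M = (1, 0), C = (0, 1); any affine frame gives the same invariant.
1. A lies on line MC with MA:AC = -2:1 ⇒ A = (-1, 2)
2. D is the midpoint of MY ⇒ D = (1/2, 0)
2·[CYA] = -1, 2·[DAC] = -1/2
[CYA]:[DAC] = -1:-1/2 = 2

[CYA]:[DAC] = 2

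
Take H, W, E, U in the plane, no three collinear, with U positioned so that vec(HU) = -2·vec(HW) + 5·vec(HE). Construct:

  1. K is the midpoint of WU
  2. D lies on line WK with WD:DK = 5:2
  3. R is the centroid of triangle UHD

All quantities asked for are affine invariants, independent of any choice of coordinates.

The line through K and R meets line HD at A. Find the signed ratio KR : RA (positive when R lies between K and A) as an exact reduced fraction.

KR:RA = -1/3

Assign H = (0, 0), W = (1, 0), E = (0, 1), U = (-2, 5) — the answer is frame-independent, so this choice is without loss of generality.
1. K is the midpoint of WU ⇒ K = (-1/2, 5/2)
2. D lies on line WK with WD:DK = 5:2 ⇒ D = (-1/14, 25/14)
3. R is the centroid of triangle UHD ⇒ R = (-29/42, 95/42)
line KR meets HD at A = (-5/42, 125/42)
R = K + t·(A−K) with t = -1/2, so KR:RA = -1/2:3/2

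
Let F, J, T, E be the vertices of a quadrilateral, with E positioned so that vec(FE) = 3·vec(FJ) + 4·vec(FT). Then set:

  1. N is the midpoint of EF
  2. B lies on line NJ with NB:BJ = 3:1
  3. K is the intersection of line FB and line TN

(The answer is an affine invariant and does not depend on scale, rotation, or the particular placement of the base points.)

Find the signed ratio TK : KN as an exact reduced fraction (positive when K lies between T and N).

Assign F = (0, 0), J = (1, 0), T = (0, 1), E = (3, 4) — the answer is frame-independent, so this choice is without loss of generality.
1. N is the midpoint of EF ⇒ N = (3/2, 2)
2. B lies on line NJ with NB:BJ = 3:1 ⇒ B = (9/8, 1/2)
3. K is the intersection of line FB and line TN ⇒ K = (-9/2, -2)
K = T + t·(N−T) with t = -3, so TK:KN = t:(1−t) = -3:4

TK:KN = -3/4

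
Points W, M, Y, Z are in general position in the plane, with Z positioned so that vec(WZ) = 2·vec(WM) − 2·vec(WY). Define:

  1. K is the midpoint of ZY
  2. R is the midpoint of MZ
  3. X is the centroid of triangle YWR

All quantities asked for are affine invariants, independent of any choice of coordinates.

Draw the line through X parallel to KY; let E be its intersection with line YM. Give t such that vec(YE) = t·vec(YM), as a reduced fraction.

Work in coordinates with W = (0, 0), M = (1, 0), Y = (0, 1), Z = (2, -2).
1. K is the midpoint of ZY ⇒ K = (1, -1/2)
2. R is the midpoint of MZ ⇒ R = (3/2, -1)
3. X is the centroid of triangle YWR ⇒ X = (1/2, 0)
through X parallel to KY: direction (-1, 3/2); meets YM at E = (-1/2, 3/2)
E = Y + t·(M−Y) with t = -1/2

t = -1/2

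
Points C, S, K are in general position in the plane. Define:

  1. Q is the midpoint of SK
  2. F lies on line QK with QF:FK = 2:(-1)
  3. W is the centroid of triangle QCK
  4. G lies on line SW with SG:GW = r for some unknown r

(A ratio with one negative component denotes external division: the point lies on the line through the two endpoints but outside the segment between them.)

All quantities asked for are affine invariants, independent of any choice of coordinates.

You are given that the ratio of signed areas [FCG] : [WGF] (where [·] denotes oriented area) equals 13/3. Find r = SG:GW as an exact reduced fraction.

r = 4/3

Assign C = (0, 0), S = (1, 0), K = (0, 1) — the answer is frame-independent, so this choice is without loss of generality.
1. Q is the midpoint of SK ⇒ Q = (1/2, 1/2)
2. F lies on line QK with QF:FK = 2:(-1) ⇒ F = (-1/2, 3/2)
3. W is the centroid of triangle QCK ⇒ W = (1/6, 1/2)
4. With SG:GW = r, write λ = r/(r+1) so G = S + λ·(W−S); G is affine-linear in λ
Every point depending on G is an affine combination of G and λ-independent points, so each such coordinate is linear in λ; the λ² term in each signed area is a multiple of (W−S)×(W−S) = 0, so 2·[FCG] and 2·[WGF] are each linear in λ. Evaluating at λ=0 and λ=1:
  2·[FCG] = −λ + 3/2,   2·[WGF] = -1/2·λ + 1/2
So [FCG]:[WGF] = (−λ + 3/2) / (-1/2·λ + 1/2). Setting this equal to 13/3:
  −λ + 3/2 = 13/3·(-1/2·λ + 1/2)  ⇒  λ = 4/7
Then r = λ/(1−λ) = (4/7)/(3/7) = 4/3. Check: with r = 4/3, G = (11/21, 2/7) and [FCG]:[WGF] = 13/3 as required.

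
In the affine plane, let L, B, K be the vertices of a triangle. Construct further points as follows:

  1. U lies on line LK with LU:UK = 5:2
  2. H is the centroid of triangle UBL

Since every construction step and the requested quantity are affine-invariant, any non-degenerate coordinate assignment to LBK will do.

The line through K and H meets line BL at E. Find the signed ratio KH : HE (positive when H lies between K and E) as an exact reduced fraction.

Set L = (0, 0), B = (1, 0), K = (0, 1); any affine frame gives the same invariant.
1. U lies on line LK with LU:UK = 5:2 ⇒ U = (0, 5/7)
2. H is the centroid of triangle UBL ⇒ H = (1/3, 5/21)
line KH meets BL at E = (7/16, 0)
H = K + t·(E−K) with t = 16/21, so KH:HE = 16/21:5/21

KH:HE = 16/5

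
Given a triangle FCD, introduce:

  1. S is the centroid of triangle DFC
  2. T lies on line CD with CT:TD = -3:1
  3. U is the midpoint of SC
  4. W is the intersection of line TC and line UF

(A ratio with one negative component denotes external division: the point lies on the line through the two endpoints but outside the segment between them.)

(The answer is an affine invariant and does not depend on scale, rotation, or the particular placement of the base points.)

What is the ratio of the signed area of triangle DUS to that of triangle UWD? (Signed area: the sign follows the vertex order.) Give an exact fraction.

[DUS]:[UWD] = -5/4

Work in coordinates with F = (0, 0), C = (1, 0), D = (0, 1).
1. S is the centroid of triangle DFC ⇒ S = (1/3, 1/3)
2. T lies on line CD with CT:TD = -3:1 ⇒ T = (-1/2, 3/2)
3. U is the midpoint of SC ⇒ U = (2/3, 1/6)
4. W is the intersection of line TC and line UF ⇒ W = (4/5, 1/5)
2·[DUS] = -1/6, 2·[UWD] = 2/15
[DUS]:[UWD] = -1/6:2/15 = -5/4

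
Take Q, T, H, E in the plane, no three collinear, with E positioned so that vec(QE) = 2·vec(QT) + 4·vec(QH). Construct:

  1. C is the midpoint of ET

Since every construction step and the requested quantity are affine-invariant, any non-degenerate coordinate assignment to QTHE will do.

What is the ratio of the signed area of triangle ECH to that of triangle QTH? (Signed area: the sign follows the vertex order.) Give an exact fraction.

Set Q = (0, 0), T = (1, 0), H = (0, 1), E = (2, 4); any affine frame gives the same invariant.
1. C is the midpoint of ET ⇒ C = (3/2, 2)
2·[ECH] = -5/2, 2·[QTH] = 1
[ECH]:[QTH] = -5/2:1 = -5/2

[ECH]:[QTH] = -5/2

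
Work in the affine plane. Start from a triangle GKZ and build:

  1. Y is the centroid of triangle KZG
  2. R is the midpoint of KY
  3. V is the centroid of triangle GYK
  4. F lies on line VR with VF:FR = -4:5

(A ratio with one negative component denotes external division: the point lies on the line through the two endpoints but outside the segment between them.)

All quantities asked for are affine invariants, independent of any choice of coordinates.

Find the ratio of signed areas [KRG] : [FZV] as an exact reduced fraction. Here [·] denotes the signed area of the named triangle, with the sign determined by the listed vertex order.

Work in coordinates with G = (0, 0), K = (1, 0), Z = (0, 1).
1. Y is the centroid of triangle KZG ⇒ Y = (1/3, 1/3)
2. R is the midpoint of KY ⇒ R = (2/3, 1/6)
3. V is the centroid of triangle GYK ⇒ V = (4/9, 1/9)
4. F lies on line VR with VF:FR = -4:5 ⇒ F = (-4/9, -1/9)
2·[KRG] = 1/6, 2·[FZV] = -8/9
[KRG]:[FZV] = 1/6:-8/9 = -3/16

[KRG]:[FZV] = -3/16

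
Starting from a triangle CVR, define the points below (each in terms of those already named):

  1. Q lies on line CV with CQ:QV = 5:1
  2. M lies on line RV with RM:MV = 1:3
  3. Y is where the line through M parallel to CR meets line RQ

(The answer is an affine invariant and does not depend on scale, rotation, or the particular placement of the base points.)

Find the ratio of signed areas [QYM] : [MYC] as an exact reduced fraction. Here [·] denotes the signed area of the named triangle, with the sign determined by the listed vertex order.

Set C = (0, 0), V = (1, 0), R = (0, 1); any affine frame gives the same invariant.
1. Q lies on line CV with CQ:QV = 5:1 ⇒ Q = (5/6, 0)
2. M lies on line RV with RM:MV = 1:3 ⇒ M = (1/4, 3/4)
3. Y is where the line through M parallel to CR meets line RQ ⇒ Y = (1/4, 7/10)
2·[QYM] = -7/240, 2·[MYC] = -1/80
[QYM]:[MYC] = -7/240:-1/80 = 7/3

[QYM]:[MYC] = 7/3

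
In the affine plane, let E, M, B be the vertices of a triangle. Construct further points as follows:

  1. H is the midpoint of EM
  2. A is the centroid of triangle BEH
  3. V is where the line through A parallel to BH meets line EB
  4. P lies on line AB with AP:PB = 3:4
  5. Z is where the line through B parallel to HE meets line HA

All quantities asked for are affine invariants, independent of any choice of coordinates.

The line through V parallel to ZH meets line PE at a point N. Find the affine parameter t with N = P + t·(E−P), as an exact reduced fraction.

Assign E = (0, 0), M = (1, 0), B = (0, 1) — the answer is frame-independent, so this choice is without loss of generality.
1. H is the midpoint of EM ⇒ H = (1/2, 0)
2. A is the centroid of triangle BEH ⇒ A = (1/6, 1/3)
3. V is where the line through A parallel to BH meets line EB ⇒ V = (0, 2/3)
4. P lies on line AB with AP:PB = 3:4 ⇒ P = (2/21, 13/21)
5. Z is where the line through B parallel to HE meets line HA ⇒ Z = (-1/2, 1)
through V parallel to ZH: direction (1, -1); meets PE at N = (4/45, 26/45)
N = P + t·(E−P) with t = 1/15

t = 1/15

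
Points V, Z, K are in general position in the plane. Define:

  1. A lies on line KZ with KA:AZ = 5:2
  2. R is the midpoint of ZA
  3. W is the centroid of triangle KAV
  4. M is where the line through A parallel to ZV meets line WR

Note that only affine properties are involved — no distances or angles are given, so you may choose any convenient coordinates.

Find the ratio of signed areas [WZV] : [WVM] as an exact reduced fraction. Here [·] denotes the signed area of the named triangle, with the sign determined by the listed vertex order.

[WZV]:[WVM] = -18/7

Assign V = (0, 0), Z = (1, 0), K = (0, 1) — the answer is frame-independent, so this choice is without loss of generality.
1. A lies on line KZ with KA:AZ = 5:2 ⇒ A = (5/7, 2/7)
2. R is the midpoint of ZA ⇒ R = (6/7, 1/7)
3. W is the centroid of triangle KAV ⇒ W = (5/21, 3/7)
4. M is where the line through A parallel to ZV meets line WR ⇒ M = (23/42, 2/7)
2·[WZV] = -3/7, 2·[WVM] = 1/6
[WZV]:[WVM] = -3/7:1/6 = -18/7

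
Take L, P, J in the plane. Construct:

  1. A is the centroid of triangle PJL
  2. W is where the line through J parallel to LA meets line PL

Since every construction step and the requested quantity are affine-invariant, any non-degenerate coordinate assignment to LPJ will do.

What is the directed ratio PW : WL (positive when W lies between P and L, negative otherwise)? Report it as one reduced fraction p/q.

PW:WL = -2

Set L = (0, 0), P = (1, 0), J = (0, 1); any affine frame gives the same invariant.
1. A is the centroid of triangle PJL ⇒ A = (1/3, 1/3)
2. W is where the line through J parallel to LA meets line PL ⇒ W = (-1, 0)
W = P + t·(L−P) with t = 2, so PW:WL = t:(1−t) = 2:-1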